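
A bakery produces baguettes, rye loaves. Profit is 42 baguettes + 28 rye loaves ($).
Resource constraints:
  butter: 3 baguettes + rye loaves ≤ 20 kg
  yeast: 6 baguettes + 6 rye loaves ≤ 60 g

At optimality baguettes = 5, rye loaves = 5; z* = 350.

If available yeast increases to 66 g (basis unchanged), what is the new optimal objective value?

Both butter and yeast are binding at x*.
The binding rows give the dual system: 3·y_butter + 6·y_yeast = 42 and 1·y_butter + 6·y_yeast = 28.
Solving: y_butter = 7, y_yeast = 3.5.
Δz = y_yeast·Δb = 3.5 × (6) = 21, so new z* = 350 + 21 = 371.

371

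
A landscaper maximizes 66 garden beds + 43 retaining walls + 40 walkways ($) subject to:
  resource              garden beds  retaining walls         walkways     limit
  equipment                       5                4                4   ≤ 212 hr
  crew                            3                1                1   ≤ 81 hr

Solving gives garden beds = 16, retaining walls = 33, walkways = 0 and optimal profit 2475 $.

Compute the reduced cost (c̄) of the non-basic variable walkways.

-3

At the optimum: equipment uses 212 of 212 (binding); crew uses 81 of 81 (binding).
Dual feasibility on the basic columns requires 5·y_equipment + 3·y_crew = 66, 4·y_equipment + 1·y_crew = 43.
Solving: y_equipment = 9, y_crew = 7.
Reduced cost of walkways: c₃ − yᵀa₃ = 40 − (9·4 + 7·1) = 40 − 43 = -3.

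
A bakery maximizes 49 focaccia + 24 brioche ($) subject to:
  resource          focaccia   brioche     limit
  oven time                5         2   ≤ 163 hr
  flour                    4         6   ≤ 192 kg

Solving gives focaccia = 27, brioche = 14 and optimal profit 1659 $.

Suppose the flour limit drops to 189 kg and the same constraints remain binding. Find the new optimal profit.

1656

Check each constraint at x*: oven time 163/163 (tight); flour 192/192 (tight).
Dual feasibility on the basic columns requires 5·y_oven time + 4·y_flour = 49, 2·y_oven time + 6·y_flour = 24.
→ y_oven time = 9 and y_flour = 1.
Δz = y_flour·Δb = 1 × (-3) = -3, so new z* = 1659 − 3 = 1656.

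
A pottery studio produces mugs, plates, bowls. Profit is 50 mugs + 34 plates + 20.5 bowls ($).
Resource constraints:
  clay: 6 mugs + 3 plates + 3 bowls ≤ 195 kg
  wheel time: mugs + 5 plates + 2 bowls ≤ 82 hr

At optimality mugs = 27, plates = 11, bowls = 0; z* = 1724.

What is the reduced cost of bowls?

-7.5

At the optimum: clay uses 195 of 195 (binding); wheel time uses 82 of 82 (binding).
The binding rows give the dual system: 6·y_clay + 1·y_wheel time = 50 and 3·y_clay + 5·y_wheel time = 34.
This yields shadow prices y_clay = 8, y_wheel time = 2.
Reduced cost of bowls: c₃ − yᵀa₃ = 20.5 − (8·3 + 2·2) = 20.5 − 28 = -7.5.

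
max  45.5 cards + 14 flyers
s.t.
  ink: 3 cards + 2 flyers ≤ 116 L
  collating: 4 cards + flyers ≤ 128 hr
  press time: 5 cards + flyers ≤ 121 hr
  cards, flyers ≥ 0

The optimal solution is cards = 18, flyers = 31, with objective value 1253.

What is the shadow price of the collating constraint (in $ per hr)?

0

At the optimum: ink uses 116 of 116 (binding); collating uses 103 of 128 (slack = 25); press time uses 121 of 121 (binding).
Since collating is not tight, its dual is 0.
The binding rows give the dual system: 3·y_ink + 5·y_press time = 45.5 and 2·y_ink + 1·y_press time = 14.
Solving: y_ink = 3.5, y_press time = 7.
Shadow price of collating = 0.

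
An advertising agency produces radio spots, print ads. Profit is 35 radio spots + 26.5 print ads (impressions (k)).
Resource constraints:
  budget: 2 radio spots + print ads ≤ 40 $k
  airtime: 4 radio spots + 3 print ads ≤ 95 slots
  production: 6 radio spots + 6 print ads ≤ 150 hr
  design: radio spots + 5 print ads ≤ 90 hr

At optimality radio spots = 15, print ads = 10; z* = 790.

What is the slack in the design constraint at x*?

25

design used = 1·15 + 5·10 = 65; slack = 90 − 65 = 25.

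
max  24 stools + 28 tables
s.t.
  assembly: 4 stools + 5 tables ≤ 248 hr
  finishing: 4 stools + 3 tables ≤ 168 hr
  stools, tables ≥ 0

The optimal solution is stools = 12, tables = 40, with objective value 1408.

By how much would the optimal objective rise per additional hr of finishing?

At the optimum: assembly uses 248 of 248 (binding); finishing uses 168 of 168 (binding).
The binding rows give the dual system: 4·y_assembly + 4·y_finishing = 24 and 5·y_assembly + 3·y_finishing = 28.
This yields shadow prices y_assembly = 5, y_finishing = 1.
Shadow price of finishing = 1.

1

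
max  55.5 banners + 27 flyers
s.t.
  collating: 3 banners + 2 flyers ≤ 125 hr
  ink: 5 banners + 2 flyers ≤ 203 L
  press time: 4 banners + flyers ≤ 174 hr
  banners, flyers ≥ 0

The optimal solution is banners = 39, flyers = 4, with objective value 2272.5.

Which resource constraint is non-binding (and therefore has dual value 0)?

press time

collating: 125/125 (binding)
ink: 203/203 (binding)
press time: 160/174 (slack 14)
By complementary slackness, a constraint with positive slack has shadow price 0 → press time.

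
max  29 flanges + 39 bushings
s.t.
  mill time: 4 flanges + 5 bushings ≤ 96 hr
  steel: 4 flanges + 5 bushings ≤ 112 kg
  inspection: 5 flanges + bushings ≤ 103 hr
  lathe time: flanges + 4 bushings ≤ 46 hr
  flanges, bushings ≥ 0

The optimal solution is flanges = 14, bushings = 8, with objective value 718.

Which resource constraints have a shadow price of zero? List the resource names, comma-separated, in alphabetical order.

mill time: 96/96 (binding)
steel: 96/112 (slack 16)
inspection: 78/103 (slack 25)
lathe time: 46/46 (binding)
By complementary slackness, a constraint with positive slack has shadow price 0 → inspection, steel.

inspection, steel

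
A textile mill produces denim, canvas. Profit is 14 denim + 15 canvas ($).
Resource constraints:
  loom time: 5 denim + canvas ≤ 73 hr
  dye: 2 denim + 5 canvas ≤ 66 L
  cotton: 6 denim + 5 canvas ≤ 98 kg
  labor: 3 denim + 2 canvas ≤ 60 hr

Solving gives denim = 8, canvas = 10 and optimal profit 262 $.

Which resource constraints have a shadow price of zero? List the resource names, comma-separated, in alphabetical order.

labor, loom time

loom time: 50/73 (slack 23)
dye: 66/66 (binding)
cotton: 98/98 (binding)
labor: 44/60 (slack 16)
By complementary slackness, a constraint with positive slack has shadow price 0 → labor, loom time.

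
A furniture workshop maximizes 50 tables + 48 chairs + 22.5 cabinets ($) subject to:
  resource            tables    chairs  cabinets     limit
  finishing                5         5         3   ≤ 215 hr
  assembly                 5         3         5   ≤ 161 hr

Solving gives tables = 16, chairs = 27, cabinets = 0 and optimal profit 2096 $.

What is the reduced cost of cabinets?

Both finishing and assembly are binding at x*.
The binding rows give the dual system: 5·y_finishing + 5·y_assembly = 50 and 5·y_finishing + 3·y_assembly = 48.
Solving: y_finishing = 9, y_assembly = 1.
Reduced cost of cabinets: c₃ − yᵀa₃ = 22.5 − (9·3 + 1·5) = 22.5 − 32 = -9.5.

-9.5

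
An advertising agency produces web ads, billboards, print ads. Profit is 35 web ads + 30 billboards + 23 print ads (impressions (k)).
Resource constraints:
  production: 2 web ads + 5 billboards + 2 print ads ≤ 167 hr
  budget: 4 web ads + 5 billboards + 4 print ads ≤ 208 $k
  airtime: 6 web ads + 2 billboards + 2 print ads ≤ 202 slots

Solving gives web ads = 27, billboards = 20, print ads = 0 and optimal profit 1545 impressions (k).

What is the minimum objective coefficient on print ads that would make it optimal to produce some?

25

At the optimum: production uses 154 of 167 (slack = 13); budget uses 208 of 208 (binding); airtime uses 202 of 202 (binding).
Since production is not tight, its dual is 0.
The binding rows give the dual system: 4·y_budget + 6·y_airtime = 35 and 5·y_budget + 2·y_airtime = 30.
→ y_budget = 5 and y_airtime = 2.5.
print ads enters the basis when its profit ≥ yᵀa₃ = 5·4 + 2.5·2 = 25.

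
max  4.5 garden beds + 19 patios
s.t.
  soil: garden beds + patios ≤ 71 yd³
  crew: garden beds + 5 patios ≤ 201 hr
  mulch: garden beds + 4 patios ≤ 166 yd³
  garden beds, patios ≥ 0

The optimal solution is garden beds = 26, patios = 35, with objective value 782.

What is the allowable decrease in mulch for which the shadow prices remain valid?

5.2

Binding constraints: crew, mulch. The basis is B = [[1,5],[1,4]] with det -1.
Per unit decrease in mulch, x* moves by d = (-5, 1).
The basis stays optimal until garden beds reaches 0; allowable decrease = 5.2 yd³.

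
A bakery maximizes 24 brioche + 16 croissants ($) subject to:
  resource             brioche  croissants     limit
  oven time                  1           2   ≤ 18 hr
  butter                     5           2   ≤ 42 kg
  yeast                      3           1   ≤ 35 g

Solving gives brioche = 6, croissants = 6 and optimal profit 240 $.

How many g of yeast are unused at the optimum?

11

yeast used = 3·6 + 1·6 = 24; slack = 35 − 24 = 11.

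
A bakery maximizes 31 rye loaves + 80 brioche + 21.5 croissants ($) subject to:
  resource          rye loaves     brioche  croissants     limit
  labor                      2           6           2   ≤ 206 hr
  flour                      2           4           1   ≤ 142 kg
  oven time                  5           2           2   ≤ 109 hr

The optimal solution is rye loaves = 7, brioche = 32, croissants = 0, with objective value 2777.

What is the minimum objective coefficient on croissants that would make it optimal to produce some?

Check each constraint at x*: labor 206/206 (tight); flour 142/142 (tight); oven time 99/109 (slack 10).
Slack constraints have shadow price 0 (complementary slackness).
Dual feasibility on the basic columns requires 2·y_labor + 2·y_flour = 31, 6·y_labor + 4·y_flour = 80.
→ y_labor = 9 and y_flour = 6.5.
croissants enters the basis when its profit ≥ yᵀa₃ = 9·2 + 6.5·1 = 24.5.

24.5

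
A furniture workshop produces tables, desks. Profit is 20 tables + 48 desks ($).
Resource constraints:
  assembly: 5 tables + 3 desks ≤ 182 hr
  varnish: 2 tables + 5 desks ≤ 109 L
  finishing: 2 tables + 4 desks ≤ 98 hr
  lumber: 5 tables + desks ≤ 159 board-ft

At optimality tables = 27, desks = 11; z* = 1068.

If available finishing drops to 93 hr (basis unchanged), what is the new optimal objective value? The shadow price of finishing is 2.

Δb = -5, so new z* = 1068 + (2)·(-5) = 1068 − 10 = 1058.

1058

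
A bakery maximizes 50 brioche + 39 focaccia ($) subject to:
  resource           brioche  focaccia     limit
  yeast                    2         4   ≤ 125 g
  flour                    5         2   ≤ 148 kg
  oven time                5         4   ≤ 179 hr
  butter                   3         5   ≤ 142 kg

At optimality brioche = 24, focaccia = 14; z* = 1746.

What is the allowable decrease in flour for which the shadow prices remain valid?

91.2

Binding constraints: flour, butter. The basis is B = [[5,2],[3,5]] with det 19.
Per unit decrease in flour, x* moves by d = (-0.2632, 0.1579).
The basis stays optimal until brioche reaches 0; allowable decrease = 91.2 kg.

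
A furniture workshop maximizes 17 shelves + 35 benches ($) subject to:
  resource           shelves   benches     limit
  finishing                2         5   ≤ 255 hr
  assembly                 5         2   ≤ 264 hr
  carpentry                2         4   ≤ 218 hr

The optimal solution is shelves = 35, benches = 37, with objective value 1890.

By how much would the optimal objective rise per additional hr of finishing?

Binding: finishing and carpentry. Non-binding: assembly (15 unused).
Since assembly is not tight, its dual is 0.
Dual feasibility on the basic columns requires 2·y_finishing + 2·y_carpentry = 17, 5·y_finishing + 4·y_carpentry = 35.
This yields shadow prices y_finishing = 1, y_carpentry = 7.5.
Shadow price of finishing = 1.

1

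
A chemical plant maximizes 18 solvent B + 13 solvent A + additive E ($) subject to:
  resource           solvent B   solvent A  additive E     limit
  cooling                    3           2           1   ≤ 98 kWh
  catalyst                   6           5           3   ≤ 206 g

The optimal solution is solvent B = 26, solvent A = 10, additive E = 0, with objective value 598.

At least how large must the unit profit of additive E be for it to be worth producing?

7

Check each constraint at x*: cooling 98/98 (tight); catalyst 206/206 (tight).
Dual feasibility on the basic columns requires 3·y_cooling + 6·y_catalyst = 18, 2·y_cooling + 5·y_catalyst = 13.
→ y_cooling = 4 and y_catalyst = 1.
additive E enters the basis when its profit ≥ yᵀa₃ = 4·1 + 1·3 = 7.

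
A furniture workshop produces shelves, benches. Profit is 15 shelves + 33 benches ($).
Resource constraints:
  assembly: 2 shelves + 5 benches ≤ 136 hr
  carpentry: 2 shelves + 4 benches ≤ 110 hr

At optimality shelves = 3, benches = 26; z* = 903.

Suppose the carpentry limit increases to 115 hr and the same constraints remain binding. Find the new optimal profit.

Both assembly and carpentry are binding at x*.
The binding rows give the dual system: 2·y_assembly + 2·y_carpentry = 15 and 5·y_assembly + 4·y_carpentry = 33.
→ y_assembly = 3 and y_carpentry = 4.5.
Δz = y_carpentry·Δb = 4.5 × (5) = 22.5, so new z* = 903 + 22.5 = 925.5.

925.5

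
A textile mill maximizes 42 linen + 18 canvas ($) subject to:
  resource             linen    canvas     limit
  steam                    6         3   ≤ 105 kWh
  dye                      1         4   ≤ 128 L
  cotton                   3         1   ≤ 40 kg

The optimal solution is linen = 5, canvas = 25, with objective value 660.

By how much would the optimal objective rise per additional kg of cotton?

6

Check each constraint at x*: steam 105/105 (tight); dye 105/128 (slack 23); cotton 40/40 (tight).
Slack constraints have shadow price 0 (complementary slackness).
Dual feasibility on the basic columns requires 6·y_steam + 3·y_cotton = 42, 3·y_steam + 1·y_cotton = 18.
→ y_steam = 4 and y_cotton = 6.
Shadow price of cotton = 6.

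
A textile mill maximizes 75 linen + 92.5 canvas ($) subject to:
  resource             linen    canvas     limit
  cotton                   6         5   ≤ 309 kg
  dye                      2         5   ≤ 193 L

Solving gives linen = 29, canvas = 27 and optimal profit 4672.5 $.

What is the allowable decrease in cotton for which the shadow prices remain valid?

116

Binding constraints: cotton, dye. The basis is B = [[6,5],[2,5]] with det 20.
Per unit decrease in cotton, x* moves by d = (-0.25, 0.1).
The basis stays optimal until linen reaches 0; allowable decrease = 116 kg.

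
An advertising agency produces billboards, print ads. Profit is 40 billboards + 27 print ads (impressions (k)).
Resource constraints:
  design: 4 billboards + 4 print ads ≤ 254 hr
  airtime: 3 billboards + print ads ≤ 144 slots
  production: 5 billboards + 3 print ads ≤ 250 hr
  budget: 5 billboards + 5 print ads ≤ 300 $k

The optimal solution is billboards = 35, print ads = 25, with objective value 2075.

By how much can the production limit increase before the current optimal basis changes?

Binding constraints: production, budget. The basis is B = [[5,3],[5,5]] with det 10.
Per unit increase in production, x* moves by d = (0.5, -0.5).
The basis stays optimal until airtime becomes binding; allowable increase = 14 hr.

14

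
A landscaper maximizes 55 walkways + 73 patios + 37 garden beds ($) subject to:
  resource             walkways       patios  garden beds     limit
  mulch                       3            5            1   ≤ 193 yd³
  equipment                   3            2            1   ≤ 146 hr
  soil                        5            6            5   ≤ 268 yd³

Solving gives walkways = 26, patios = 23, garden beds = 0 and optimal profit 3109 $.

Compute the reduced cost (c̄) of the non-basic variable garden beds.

Check each constraint at x*: mulch 193/193 (tight); equipment 124/146 (slack 22); soil 268/268 (tight).
Slack constraints have shadow price 0 (complementary slackness).
The binding rows give the dual system: 3·y_mulch + 5·y_soil = 55 and 5·y_mulch + 6·y_soil = 73.
→ y_mulch = 5 and y_soil = 8.
Reduced cost of garden beds: c₃ − yᵀa₃ = 37 − (5·1 + 8·5) = 37 − 45 = -8.

-8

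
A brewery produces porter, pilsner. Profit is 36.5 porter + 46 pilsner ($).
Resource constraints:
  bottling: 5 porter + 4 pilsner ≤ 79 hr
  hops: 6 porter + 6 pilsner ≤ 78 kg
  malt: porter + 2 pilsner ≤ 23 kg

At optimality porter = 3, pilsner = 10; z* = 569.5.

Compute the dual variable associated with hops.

4.5

Binding: hops and malt. Non-binding: bottling (24 unused).
By complementary slackness, y = 0 for the non-binding constraint.
The binding rows give the dual system: 6·y_hops + 1·y_malt = 36.5 and 6·y_hops + 2·y_malt = 46.
Solving: y_hops = 4.5, y_malt = 9.5.
Shadow price of hops = 4.5.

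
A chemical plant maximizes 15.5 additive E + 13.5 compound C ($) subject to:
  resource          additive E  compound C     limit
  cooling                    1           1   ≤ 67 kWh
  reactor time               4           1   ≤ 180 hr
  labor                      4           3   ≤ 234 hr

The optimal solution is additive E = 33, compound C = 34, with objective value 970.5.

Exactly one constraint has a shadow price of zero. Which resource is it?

cooling: 67/67 (binding)
reactor time: 166/180 (slack 14)
labor: 234/234 (binding)
By complementary slackness, a constraint with positive slack has shadow price 0 → reactor time.

reactor time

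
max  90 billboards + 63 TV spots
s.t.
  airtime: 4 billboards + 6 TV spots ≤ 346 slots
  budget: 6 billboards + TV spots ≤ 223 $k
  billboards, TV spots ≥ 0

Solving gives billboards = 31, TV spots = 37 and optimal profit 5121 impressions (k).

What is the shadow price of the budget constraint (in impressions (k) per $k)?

9

Check each constraint at x*: airtime 346/346 (tight); budget 223/223 (tight).
The binding rows give the dual system: 4·y_airtime + 6·y_budget = 90 and 6·y_airtime + 1·y_budget = 63.
This yields shadow prices y_airtime = 9, y_budget = 9.
Shadow price of budget = 9.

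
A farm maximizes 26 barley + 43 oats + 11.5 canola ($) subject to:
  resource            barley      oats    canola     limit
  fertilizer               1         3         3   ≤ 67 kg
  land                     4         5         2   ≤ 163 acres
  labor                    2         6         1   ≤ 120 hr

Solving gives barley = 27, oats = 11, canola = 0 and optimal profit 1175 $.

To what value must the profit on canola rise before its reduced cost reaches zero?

At the optimum: fertilizer uses 60 of 67 (slack = 7); land uses 163 of 163 (binding); labor uses 120 of 120 (binding).
Since fertilizer is not tight, its dual is 0.
From A_Bᵀ y = c: 4·y_land + 2·y_labor = 26; 5·y_land + 6·y_labor = 43.
Solving: y_land = 5, y_labor = 3.
canola enters the basis when its profit ≥ yᵀa₃ = 5·2 + 3·1 = 13.

13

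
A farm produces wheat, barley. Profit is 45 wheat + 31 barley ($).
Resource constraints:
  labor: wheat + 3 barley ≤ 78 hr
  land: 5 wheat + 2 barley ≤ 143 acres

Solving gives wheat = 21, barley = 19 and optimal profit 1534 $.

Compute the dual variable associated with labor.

5

At the optimum: labor uses 78 of 78 (binding); land uses 143 of 143 (binding).
From A_Bᵀ y = c: 1·y_labor + 5·y_land = 45; 3·y_labor + 2·y_land = 31.
→ y_labor = 5 and y_land = 8.
Shadow price of labor = 5.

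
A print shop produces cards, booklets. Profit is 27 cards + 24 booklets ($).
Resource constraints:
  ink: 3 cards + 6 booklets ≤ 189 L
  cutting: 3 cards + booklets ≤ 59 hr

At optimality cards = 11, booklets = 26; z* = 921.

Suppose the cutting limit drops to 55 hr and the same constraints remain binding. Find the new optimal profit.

897

At the optimum: ink uses 189 of 189 (binding); cutting uses 59 of 59 (binding).
Dual feasibility on the basic columns requires 3·y_ink + 3·y_cutting = 27, 6·y_ink + 1·y_cutting = 24.
Solving: y_ink = 3, y_cutting = 6.
Δz = y_cutting·Δb = 6 × (-4) = -24, so new z* = 921 − 24 = 897.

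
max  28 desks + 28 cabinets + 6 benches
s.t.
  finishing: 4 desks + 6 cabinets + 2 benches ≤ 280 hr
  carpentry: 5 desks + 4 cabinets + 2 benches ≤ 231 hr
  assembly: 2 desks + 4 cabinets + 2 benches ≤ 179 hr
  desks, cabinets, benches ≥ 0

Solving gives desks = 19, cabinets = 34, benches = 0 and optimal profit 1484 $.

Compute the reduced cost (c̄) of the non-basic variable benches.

-6

Binding: finishing and carpentry. Non-binding: assembly (5 unused).
Slack constraints have shadow price 0 (complementary slackness).
From A_Bᵀ y = c: 4·y_finishing + 5·y_carpentry = 28; 6·y_finishing + 4·y_carpentry = 28.
Solving: y_finishing = 2, y_carpentry = 4.
Reduced cost of benches: c₃ − yᵀa₃ = 6 − (2·2 + 4·2) = 6 − 12 = -6.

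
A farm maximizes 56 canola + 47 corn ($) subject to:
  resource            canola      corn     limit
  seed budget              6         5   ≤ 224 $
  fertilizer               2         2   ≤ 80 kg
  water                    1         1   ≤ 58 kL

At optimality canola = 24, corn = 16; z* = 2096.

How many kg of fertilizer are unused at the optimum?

0

fertilizer used = 2·24 + 2·16 = 80; slack = 80 − 80 = 0.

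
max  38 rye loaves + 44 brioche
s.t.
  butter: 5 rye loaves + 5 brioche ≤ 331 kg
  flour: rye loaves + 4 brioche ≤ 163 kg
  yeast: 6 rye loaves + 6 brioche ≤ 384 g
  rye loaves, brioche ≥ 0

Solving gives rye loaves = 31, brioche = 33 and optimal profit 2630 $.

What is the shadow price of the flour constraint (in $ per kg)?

2

Binding: flour and yeast. Non-binding: butter (11 unused).
By complementary slackness, y = 0 for the non-binding constraint.
From A_Bᵀ y = c: 1·y_flour + 6·y_yeast = 38; 4·y_flour + 6·y_yeast = 44.
Solving: y_flour = 2, y_yeast = 6.
Shadow price of flour = 2.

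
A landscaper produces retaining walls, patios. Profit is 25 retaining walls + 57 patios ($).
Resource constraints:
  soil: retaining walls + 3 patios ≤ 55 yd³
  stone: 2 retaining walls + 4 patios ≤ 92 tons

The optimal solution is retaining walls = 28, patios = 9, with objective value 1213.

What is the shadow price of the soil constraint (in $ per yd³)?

7

Check each constraint at x*: soil 55/55 (tight); stone 92/92 (tight).
Dual feasibility on the basic columns requires 1·y_soil + 2·y_stone = 25, 3·y_soil + 4·y_stone = 57.
→ y_soil = 7 and y_stone = 9.
Shadow price of soil = 7.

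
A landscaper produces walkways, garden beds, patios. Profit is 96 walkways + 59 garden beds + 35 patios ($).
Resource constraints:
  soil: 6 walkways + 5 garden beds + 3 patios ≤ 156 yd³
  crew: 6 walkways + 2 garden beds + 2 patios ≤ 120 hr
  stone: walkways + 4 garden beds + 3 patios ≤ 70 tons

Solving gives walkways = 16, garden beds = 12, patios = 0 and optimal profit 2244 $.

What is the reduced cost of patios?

-6

At the optimum: soil uses 156 of 156 (binding); crew uses 120 of 120 (binding); stone uses 64 of 70 (slack = 6).
Since stone is not tight, its dual is 0.
The binding rows give the dual system: 6·y_soil + 6·y_crew = 96 and 5·y_soil + 2·y_crew = 59.
→ y_soil = 9 and y_crew = 7.
Reduced cost of patios: c₃ − yᵀa₃ = 35 − (9·3 + 7·2) = 35 − 41 = -6.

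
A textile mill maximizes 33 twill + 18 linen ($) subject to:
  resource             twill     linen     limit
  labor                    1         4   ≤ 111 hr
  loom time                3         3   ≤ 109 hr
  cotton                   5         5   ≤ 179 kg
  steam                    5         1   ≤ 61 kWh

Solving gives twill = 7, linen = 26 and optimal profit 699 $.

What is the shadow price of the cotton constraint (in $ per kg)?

Check each constraint at x*: labor 111/111 (tight); loom time 99/109 (slack 10); cotton 165/179 (slack 14); steam 61/61 (tight).
Since loom time, cotton are not tight, their duals are 0.
Dual feasibility on the basic columns requires 1·y_labor + 5·y_steam = 33, 4·y_labor + 1·y_steam = 18.
This yields shadow prices y_labor = 3, y_steam = 6.
Shadow price of cotton = 0.

0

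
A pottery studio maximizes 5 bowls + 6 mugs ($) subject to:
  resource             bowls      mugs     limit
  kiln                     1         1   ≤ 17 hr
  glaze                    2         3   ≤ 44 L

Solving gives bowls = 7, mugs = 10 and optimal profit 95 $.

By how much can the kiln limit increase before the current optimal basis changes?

5

Binding constraints: kiln, glaze. The basis is B = [[1,1],[2,3]] with det 1.
Per unit increase in kiln, x* moves by d = (3, -2).
The basis stays optimal until mugs reaches 0; allowable increase = 5 hr.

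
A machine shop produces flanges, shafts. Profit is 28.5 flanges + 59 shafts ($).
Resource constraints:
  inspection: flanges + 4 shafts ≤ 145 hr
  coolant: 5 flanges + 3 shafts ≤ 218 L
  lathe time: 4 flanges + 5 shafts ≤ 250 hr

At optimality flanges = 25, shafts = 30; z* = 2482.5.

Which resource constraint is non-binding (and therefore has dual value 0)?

coolant

inspection: 145/145 (binding)
coolant: 215/218 (slack 3)
lathe time: 250/250 (binding)
By complementary slackness, a constraint with positive slack has shadow price 0 → coolant.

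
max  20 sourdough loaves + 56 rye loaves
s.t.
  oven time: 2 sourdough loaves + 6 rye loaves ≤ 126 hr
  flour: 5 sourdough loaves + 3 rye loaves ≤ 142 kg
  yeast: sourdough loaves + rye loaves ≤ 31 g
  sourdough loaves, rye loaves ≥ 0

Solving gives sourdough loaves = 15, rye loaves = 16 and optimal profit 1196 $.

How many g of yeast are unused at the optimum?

0

yeast used = 1·15 + 1·16 = 31; slack = 31 − 31 = 0.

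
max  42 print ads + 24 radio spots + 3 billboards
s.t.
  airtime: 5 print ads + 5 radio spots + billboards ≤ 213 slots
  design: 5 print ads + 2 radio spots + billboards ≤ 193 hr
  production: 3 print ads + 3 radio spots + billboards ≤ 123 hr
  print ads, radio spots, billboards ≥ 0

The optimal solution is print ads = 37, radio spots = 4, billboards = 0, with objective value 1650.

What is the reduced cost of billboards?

-7

Check each constraint at x*: airtime 205/213 (slack 8); design 193/193 (tight); production 123/123 (tight).
Slack constraints have shadow price 0 (complementary slackness).
The binding rows give the dual system: 5·y_design + 3·y_production = 42 and 2·y_design + 3·y_production = 24.
This yields shadow prices y_design = 6, y_production = 4.
Reduced cost of billboards: c₃ − yᵀa₃ = 3 − (6·1 + 4·1) = 3 − 10 = -7.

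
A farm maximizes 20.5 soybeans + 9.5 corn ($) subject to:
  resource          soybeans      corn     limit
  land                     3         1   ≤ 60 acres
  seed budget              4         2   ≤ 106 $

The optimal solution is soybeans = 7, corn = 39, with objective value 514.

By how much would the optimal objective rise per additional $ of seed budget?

At the optimum: land uses 60 of 60 (binding); seed budget uses 106 of 106 (binding).
The binding rows give the dual system: 3·y_land + 4·y_seed budget = 20.5 and 1·y_land + 2·y_seed budget = 9.5.
This yields shadow prices y_land = 1.5, y_seed budget = 4.
Shadow price of seed budget = 4.

4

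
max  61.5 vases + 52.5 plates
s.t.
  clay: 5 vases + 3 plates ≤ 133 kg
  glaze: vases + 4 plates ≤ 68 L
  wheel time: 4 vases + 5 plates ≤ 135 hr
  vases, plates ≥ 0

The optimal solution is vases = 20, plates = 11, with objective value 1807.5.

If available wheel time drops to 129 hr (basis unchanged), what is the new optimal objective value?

1771.5

Check each constraint at x*: clay 133/133 (tight); glaze 64/68 (slack 4); wheel time 135/135 (tight).
By complementary slackness, y = 0 for the non-binding constraint.
From A_Bᵀ y = c: 5·y_clay + 4·y_wheel time = 61.5; 3·y_clay + 5·y_wheel time = 52.5.
→ y_clay = 7.5 and y_wheel time = 6.
Δz = y_wheel time·Δb = 6 × (-6) = -36, so new z* = 1807.5 − 36 = 1771.5.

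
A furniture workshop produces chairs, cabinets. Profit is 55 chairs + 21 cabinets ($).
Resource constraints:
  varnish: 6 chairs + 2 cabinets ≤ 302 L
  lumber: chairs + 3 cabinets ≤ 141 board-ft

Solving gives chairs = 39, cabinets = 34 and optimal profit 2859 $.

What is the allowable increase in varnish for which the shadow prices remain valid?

Binding constraints: varnish, lumber. The basis is B = [[6,2],[1,3]] with det 16.
Per unit increase in varnish, x* moves by d = (0.1875, -0.0625).
The basis stays optimal until cabinets reaches 0; allowable increase = 544 L.

544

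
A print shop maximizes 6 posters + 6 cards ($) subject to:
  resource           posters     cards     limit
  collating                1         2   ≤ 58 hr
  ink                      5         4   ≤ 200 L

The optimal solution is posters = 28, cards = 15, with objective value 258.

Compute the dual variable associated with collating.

1

Both collating and ink are binding at x*.
From A_Bᵀ y = c: 1·y_collating + 5·y_ink = 6; 2·y_collating + 4·y_ink = 6.
→ y_collating = 1 and y_ink = 1.
Shadow price of collating = 1.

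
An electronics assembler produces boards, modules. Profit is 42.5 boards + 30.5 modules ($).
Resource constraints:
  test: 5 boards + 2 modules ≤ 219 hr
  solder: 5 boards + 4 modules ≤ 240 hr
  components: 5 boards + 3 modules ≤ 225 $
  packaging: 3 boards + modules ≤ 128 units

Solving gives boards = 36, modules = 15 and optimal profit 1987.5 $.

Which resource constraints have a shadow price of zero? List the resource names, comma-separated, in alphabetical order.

test: 210/219 (slack 9)
solder: 240/240 (binding)
components: 225/225 (binding)
packaging: 123/128 (slack 5)
By complementary slackness, a constraint with positive slack has shadow price 0 → packaging, test.

packaging, test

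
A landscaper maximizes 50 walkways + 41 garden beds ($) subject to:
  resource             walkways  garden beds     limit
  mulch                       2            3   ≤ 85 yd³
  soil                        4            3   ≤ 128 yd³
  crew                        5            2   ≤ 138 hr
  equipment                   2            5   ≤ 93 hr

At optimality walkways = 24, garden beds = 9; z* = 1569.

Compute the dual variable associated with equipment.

Check each constraint at x*: mulch 75/85 (slack 10); soil 123/128 (slack 5); crew 138/138 (tight); equipment 93/93 (tight).
By complementary slackness, y = 0 for the non-binding constraints.
From A_Bᵀ y = c: 5·y_crew + 2·y_equipment = 50; 2·y_crew + 5·y_equipment = 41.
→ y_crew = 8 and y_equipment = 5.
Shadow price of equipment = 5.

5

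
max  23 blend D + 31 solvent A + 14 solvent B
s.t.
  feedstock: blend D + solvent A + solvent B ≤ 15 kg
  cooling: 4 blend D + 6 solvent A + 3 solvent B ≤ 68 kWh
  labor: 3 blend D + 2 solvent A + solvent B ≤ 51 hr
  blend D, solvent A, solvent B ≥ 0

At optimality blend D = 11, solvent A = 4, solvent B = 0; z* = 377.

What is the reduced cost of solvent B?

Binding: feedstock and cooling. Non-binding: labor (10 unused).
By complementary slackness, y = 0 for the non-binding constraint.
From A_Bᵀ y = c: 1·y_feedstock + 4·y_cooling = 23; 1·y_feedstock + 6·y_cooling = 31.
This yields shadow prices y_feedstock = 7, y_cooling = 4.
Reduced cost of solvent B: c₃ − yᵀa₃ = 14 − (7·1 + 4·3) = 14 − 19 = -5.

-5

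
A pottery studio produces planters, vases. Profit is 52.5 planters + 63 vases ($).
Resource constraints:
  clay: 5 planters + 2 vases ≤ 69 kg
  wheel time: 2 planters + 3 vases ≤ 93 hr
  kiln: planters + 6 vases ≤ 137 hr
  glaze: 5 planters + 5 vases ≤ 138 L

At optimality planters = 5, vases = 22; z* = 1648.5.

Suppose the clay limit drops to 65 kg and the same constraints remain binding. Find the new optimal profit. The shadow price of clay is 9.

1612.5

Δb = -4, so new z* = 1648.5 + (9)·(-4) = 1648.5 − 36 = 1612.5.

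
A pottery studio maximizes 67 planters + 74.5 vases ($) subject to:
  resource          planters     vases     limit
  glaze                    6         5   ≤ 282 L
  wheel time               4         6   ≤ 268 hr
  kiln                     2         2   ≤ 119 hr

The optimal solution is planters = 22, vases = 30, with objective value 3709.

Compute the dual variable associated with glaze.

Binding: glaze and wheel time. Non-binding: kiln (15 unused).
By complementary slackness, y = 0 for the non-binding constraint.
The binding rows give the dual system: 6·y_glaze + 4·y_wheel time = 67 and 5·y_glaze + 6·y_wheel time = 74.5.
Solving: y_glaze = 6.5, y_wheel time = 7.
Shadow price of glaze = 6.5.

6.5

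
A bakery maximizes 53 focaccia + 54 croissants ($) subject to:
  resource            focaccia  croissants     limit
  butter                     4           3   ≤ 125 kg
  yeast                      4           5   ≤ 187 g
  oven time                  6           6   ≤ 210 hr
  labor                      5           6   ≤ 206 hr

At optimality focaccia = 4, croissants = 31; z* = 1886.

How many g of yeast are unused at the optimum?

16

yeast used = 4·4 + 5·31 = 171; slack = 187 − 171 = 16.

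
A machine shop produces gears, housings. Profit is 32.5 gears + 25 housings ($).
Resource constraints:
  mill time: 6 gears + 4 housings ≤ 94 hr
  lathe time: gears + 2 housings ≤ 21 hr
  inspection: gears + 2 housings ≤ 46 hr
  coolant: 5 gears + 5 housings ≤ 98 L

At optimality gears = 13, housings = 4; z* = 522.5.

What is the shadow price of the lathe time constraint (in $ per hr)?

Binding: mill time and lathe time. Non-binding: inspection (25 unused), coolant (13 unused).
Slack constraints have shadow price 0 (complementary slackness).
The binding rows give the dual system: 6·y_mill time + 1·y_lathe time = 32.5 and 4·y_mill time + 2·y_lathe time = 25.
This yields shadow prices y_mill time = 5, y_lathe time = 2.5.
Shadow price of lathe time = 2.5.

2.5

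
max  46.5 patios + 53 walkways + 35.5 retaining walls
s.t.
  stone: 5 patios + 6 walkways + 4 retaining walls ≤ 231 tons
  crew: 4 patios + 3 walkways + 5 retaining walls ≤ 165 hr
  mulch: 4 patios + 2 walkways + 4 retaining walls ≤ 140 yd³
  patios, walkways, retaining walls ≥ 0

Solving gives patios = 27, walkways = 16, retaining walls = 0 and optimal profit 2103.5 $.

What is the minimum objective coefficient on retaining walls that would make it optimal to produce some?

Check each constraint at x*: stone 231/231 (tight); crew 156/165 (slack 9); mulch 140/140 (tight).
By complementary slackness, y = 0 for the non-binding constraint.
From A_Bᵀ y = c: 5·y_stone + 4·y_mulch = 46.5; 6·y_stone + 2·y_mulch = 53.
Solving: y_stone = 8.5, y_mulch = 1.
retaining walls enters the basis when its profit ≥ yᵀa₃ = 8.5·4 + 1·4 = 38.

38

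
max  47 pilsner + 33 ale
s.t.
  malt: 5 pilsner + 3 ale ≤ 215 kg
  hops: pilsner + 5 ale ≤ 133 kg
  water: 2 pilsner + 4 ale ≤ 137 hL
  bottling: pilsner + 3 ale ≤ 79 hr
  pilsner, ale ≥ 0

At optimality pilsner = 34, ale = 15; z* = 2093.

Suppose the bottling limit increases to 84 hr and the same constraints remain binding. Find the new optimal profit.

Binding: malt and bottling. Non-binding: hops (24 unused), water (9 unused).
By complementary slackness, y = 0 for the non-binding constraints.
Dual feasibility on the basic columns requires 5·y_malt + 1·y_bottling = 47, 3·y_malt + 3·y_bottling = 33.
→ y_malt = 9 and y_bottling = 2.
Δz = y_bottling·Δb = 2 × (5) = 10, so new z* = 2093 + 10 = 2103.

2103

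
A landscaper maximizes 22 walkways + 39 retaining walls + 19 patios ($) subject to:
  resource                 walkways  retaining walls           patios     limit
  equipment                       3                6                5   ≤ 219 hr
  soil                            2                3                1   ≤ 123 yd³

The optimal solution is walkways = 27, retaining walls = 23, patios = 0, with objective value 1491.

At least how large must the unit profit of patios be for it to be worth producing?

Check each constraint at x*: equipment 219/219 (tight); soil 123/123 (tight).
The binding rows give the dual system: 3·y_equipment + 2·y_soil = 22 and 6·y_equipment + 3·y_soil = 39.
This yields shadow prices y_equipment = 4, y_soil = 5.
patios enters the basis when its profit ≥ yᵀa₃ = 4·5 + 5·1 = 25.

25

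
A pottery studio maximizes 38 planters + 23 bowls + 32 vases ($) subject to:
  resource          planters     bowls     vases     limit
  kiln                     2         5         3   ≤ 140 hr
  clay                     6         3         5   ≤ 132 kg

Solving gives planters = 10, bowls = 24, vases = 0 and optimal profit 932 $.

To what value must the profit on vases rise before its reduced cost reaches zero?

33

Both kiln and clay are binding at x*.
From A_Bᵀ y = c: 2·y_kiln + 6·y_clay = 38; 5·y_kiln + 3·y_clay = 23.
→ y_kiln = 1 and y_clay = 6.
vases enters the basis when its profit ≥ yᵀa₃ = 1·3 + 6·5 = 33.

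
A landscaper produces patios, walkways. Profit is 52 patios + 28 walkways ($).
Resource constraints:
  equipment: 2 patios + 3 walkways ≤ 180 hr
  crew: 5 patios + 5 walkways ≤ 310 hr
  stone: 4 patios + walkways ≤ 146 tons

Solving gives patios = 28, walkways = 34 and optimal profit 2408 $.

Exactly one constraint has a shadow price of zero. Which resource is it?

equipment

equipment: 158/180 (slack 22)
crew: 310/310 (binding)
stone: 146/146 (binding)
By complementary slackness, a constraint with positive slack has shadow price 0 → equipment.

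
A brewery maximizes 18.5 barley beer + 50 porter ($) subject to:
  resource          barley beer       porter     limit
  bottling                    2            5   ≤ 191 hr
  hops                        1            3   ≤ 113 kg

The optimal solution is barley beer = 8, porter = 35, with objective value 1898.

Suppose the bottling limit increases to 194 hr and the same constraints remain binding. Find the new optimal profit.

At the optimum: bottling uses 191 of 191 (binding); hops uses 113 of 113 (binding).
From A_Bᵀ y = c: 2·y_bottling + 1·y_hops = 18.5; 5·y_bottling + 3·y_hops = 50.
Solving: y_bottling = 5.5, y_hops = 7.5.
Δz = y_bottling·Δb = 5.5 × (3) = 16.5, so new z* = 1898 + 16.5 = 1914.5.

1914.5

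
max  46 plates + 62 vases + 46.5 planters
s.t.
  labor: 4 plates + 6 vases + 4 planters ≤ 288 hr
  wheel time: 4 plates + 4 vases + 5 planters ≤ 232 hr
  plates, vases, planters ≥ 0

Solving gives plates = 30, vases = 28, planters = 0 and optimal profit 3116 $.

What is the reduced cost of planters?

At the optimum: labor uses 288 of 288 (binding); wheel time uses 232 of 232 (binding).
The binding rows give the dual system: 4·y_labor + 4·y_wheel time = 46 and 6·y_labor + 4·y_wheel time = 62.
This yields shadow prices y_labor = 8, y_wheel time = 3.5.
Reduced cost of planters: c₃ − yᵀa₃ = 46.5 − (8·4 + 3.5·5) = 46.5 − 49.5 = -3.

-3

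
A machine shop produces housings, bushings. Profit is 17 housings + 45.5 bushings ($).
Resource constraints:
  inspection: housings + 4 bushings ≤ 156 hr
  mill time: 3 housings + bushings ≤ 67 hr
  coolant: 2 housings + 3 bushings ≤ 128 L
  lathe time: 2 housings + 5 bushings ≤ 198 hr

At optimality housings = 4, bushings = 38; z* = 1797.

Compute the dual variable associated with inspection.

2

Check each constraint at x*: inspection 156/156 (tight); mill time 50/67 (slack 17); coolant 122/128 (slack 6); lathe time 198/198 (tight).
By complementary slackness, y = 0 for the non-binding constraints.
Dual feasibility on the basic columns requires 1·y_inspection + 2·y_lathe time = 17, 4·y_inspection + 5·y_lathe time = 45.5.
Solving: y_inspection = 2, y_lathe time = 7.5.
Shadow price of inspection = 2.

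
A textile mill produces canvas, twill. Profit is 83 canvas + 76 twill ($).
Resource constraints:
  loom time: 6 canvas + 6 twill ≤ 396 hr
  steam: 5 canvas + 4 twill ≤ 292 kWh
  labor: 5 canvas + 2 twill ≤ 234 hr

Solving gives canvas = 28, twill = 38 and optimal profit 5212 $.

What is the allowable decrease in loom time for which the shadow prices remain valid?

10.8

Binding constraints: loom time, steam. The basis is B = [[6,6],[5,4]] with det -6.
Per unit decrease in loom time, x* moves by d = (0.6667, -0.8333).
The basis stays optimal until labor becomes binding; allowable decrease = 10.8 hr.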